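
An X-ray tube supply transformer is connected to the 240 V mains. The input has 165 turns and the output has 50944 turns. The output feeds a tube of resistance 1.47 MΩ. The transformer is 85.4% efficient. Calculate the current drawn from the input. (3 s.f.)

V_out = 240 × 50944/165 = 74100 V.
I_out = V_out/R = 74100/(1.47×10^6) = 0.050408 A.
P_out = V_out I_out = 74100 × 0.050408 = 3735.3 W.
P_in = P_out/η = 3735.3/0.854 = 4373.9 W.
I_in = P_in/V_in = 4373.9/240 = 18.2 A.

I_in ≈ 18.2 A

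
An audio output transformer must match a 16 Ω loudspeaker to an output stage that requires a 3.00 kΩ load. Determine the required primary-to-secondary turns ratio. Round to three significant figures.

N_p/N_s ≈ 13.7

Z_p/Z_s = (N_p/N_s)², so N_p/N_s = √(3000/16) = √188 = 13.7.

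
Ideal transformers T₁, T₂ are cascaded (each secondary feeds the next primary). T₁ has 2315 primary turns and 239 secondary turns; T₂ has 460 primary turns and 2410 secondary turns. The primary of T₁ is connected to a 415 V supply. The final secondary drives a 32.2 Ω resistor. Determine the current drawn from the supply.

Secondary of T₁: V = 415.00 × 239/2315 = 42.844 V.
Secondary of T₂: V = 42.844 × 2410/460 = 224.47 V.
I_load = 224.47/32.2 = 6.9711 A, so P_out = 224.47 × 6.9711 = 1564.8 W.
All ideal ⇒ P_in = P_out, so I_supply = 1564.8/415 = 3.77 A.

I_supply ≈ 3.77 A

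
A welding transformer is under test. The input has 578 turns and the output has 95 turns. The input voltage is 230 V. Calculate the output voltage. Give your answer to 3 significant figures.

V_out/V_in = N_out/N_in, so V_out = 230 × 95/578 = 37.8 V.

V_out ≈ 37.8 V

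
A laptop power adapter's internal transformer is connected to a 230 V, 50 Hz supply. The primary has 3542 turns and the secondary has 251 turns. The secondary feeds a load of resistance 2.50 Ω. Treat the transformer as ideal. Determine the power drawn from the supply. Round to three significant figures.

P ≈ 106 W

V_s = V_p × N_s/N_p = 230 × 251/3542 = 16.299 V.
I_s = V_s/R = 16.299/2.50 = 6.5195 A.
I_p = I_s × N_s/N_p = 6.5195 × 251/3542 = 0.46200 A.
P = V_p I_p = 230 × 0.46200 = 106 W.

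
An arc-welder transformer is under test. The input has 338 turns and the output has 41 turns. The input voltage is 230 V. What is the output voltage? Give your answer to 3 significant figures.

V_out/V_in = N_out/N_in, so V_out = 230 × 41/338 = 27.9 V.

V_out ≈ 27.9 V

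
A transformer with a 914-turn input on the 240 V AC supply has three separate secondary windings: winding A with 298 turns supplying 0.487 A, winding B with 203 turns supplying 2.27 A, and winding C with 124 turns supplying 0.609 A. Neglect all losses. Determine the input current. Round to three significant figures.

V_A = 240 × 298/914 = 78.249 V; V_B = 240 × 203/914 = 53.304 V; V_C = 240 × 124/914 = 32.560 V.
P_out = V_A I_A + V_B I_B + V_C I_C = 78.249×0.487 + 53.304×2.27 + 32.560×0.609 = 38.107 + 121.00 + 19.829 = 178.94 W.
Ideal ⇒ P_in = P_out, so I_in = P_out/V_in = 178.94/240 = 0.746 A.

I_in ≈ 0.746 A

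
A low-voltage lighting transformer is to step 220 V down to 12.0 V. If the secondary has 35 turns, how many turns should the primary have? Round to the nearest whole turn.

N_p/N_s = V_p/V_s, so N_p = 35 × 220/12.0 = 641.7 ≈ 642 turns.

N_p = 642 turns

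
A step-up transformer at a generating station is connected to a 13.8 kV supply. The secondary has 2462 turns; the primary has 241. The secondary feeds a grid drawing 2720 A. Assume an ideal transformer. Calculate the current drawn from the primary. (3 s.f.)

For an ideal transformer I_p N_p = I_s N_s, so I_p = 2720 × 2462/241 = 27800 A.

I_p ≈ 27800 A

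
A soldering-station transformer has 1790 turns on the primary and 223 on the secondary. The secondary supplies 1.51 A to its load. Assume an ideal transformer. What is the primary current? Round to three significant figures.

I_p ≈ 0.188 A

For an ideal transformer I_p/I_s = N_s/N_p, so I_p = 1.51 × 223/1790 = 0.188 A.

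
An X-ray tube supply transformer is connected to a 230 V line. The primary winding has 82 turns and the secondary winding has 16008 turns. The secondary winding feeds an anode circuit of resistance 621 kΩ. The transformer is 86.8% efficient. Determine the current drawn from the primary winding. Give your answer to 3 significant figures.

V_s = 230 × 16008/82 = 44900 V.
I_s = V_s/R = 44900/621000 = 0.072304 A.
P_out = V_s I_s = 44900 × 0.072304 = 3246.5 W.
P_in = P_out/η = 3246.5/0.868 = 3740.2 W.
I_p = P_in/V_p = 3740.2/230 = 16.3 A.

I_p ≈ 16.3 A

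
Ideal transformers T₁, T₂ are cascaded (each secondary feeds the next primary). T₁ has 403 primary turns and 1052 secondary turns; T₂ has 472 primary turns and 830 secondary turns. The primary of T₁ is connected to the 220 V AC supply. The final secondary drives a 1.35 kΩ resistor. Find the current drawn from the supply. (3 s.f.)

Secondary of T₁: V = 220.00 × 1052/403 = 574.29 V.
Secondary of T₂: V = 574.29 × 830/472 = 1009.9 V.
I_load = 1009.9/1350 = 0.74806 A, so P_out = 1009.9 × 0.74806 = 755.45 W.
All ideal ⇒ P_in = P_out, so I_supply = 755.45/220 = 3.43 A.

I_supply ≈ 3.43 A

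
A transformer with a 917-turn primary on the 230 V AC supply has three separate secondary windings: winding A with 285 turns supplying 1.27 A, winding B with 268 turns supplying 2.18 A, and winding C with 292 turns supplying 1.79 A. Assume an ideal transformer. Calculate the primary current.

V_A = 230 × 285/917 = 71.483 V; V_B = 230 × 268/917 = 67.219 V; V_C = 230 × 292/917 = 73.239 V.
P_out = V_A I_A + V_B I_B + V_C I_C = 71.483×1.27 + 67.219×2.18 + 73.239×1.79 = 90.784 + 146.54 + 131.10 = 368.42 W.
Ideal ⇒ P_in = P_out, so I_p = P_out/V_p = 368.42/230 = 1.60 A.

I_p ≈ 1.60 A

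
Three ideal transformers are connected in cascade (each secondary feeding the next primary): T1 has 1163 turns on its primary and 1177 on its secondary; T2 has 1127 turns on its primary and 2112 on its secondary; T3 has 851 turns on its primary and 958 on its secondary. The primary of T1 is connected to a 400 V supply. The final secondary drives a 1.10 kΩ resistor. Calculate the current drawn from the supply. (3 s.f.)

Secondary of T1: V = 400.00 × 1177/1163 = 404.82 V.
Secondary of T2: V = 404.82 × 2112/1127 = 758.62 V.
Secondary of T3: V = 758.62 × 958/851 = 854.01 V.
I_load = 854.01/1100 = 0.77637 A, so P_out = 854.01 × 0.77637 = 663.03 W.
All ideal ⇒ P_in = P_out, so I_supply = 663.03/400 = 1.66 A.

I_supply ≈ 1.66 A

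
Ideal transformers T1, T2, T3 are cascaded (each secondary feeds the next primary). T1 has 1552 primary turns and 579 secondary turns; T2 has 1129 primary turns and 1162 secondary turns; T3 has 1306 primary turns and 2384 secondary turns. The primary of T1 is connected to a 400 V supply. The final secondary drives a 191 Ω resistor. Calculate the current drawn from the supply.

I_supply ≈ 1.03 A

After T1: V = 400.00 × 579/1552 = 149.23 V.
After T2: V = 149.23 × 1162/1129 = 153.59 V.
After T3: V = 153.59 × 2384/1306 = 280.36 V.
I_load = 280.36/191 = 1.4679 A, so P_out = 280.36 × 1.4679 = 411.54 W.
All ideal ⇒ P_in = P_out, so I_supply = 411.54/400 = 1.03 A.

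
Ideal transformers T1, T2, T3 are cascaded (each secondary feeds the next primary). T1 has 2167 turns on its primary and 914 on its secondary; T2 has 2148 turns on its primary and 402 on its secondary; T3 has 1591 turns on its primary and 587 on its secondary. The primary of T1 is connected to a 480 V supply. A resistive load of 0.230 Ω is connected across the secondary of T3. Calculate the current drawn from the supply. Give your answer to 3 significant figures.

I_supply ≈ 1.77 A

Secondary of T1: V = 480.00 × 914/2167 = 202.46 V.
Secondary of T2: V = 202.46 × 402/2148 = 37.890 V.
Secondary of T3: V = 37.890 × 587/1591 = 13.979 V.
I_load = 13.979/0.230 = 60.780 A, so P_out = 13.979 × 60.780 = 849.67 W.
All ideal ⇒ P_in = P_out, so I_supply = 849.67/480 = 1.77 A.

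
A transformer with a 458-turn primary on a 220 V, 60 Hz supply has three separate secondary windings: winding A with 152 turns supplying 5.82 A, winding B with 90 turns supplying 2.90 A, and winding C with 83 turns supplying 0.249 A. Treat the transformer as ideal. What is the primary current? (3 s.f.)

I_p ≈ 2.55 A

V_A = 220 × 152/458 = 73.013 V; V_B = 220 × 90/458 = 43.231 V; V_C = 220 × 83/458 = 39.869 V.
P_out = V_A I_A + V_B I_B + V_C I_C = 73.013×5.82 + 43.231×2.90 + 39.869×0.249 = 424.94 + 125.37 + 9.9274 = 560.23 W.
Ideal ⇒ P_in = P_out, so I_p = P_out/V_p = 560.23/220 = 2.55 A.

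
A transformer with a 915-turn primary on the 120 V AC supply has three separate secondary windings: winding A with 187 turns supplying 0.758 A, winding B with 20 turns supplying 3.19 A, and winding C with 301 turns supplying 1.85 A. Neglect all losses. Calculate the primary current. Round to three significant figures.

V_A = 120 × 187/915 = 24.525 V; V_B = 120 × 20/915 = 2.6230 V; V_C = 120 × 301/915 = 39.475 V.
P_out = V_A I_A + V_B I_B + V_C I_C = 24.525×0.758 + 2.6230×3.19 + 39.475×1.85 = 18.590 + 8.3672 + 73.030 = 99.986 W.
Ideal ⇒ P_in = P_out, so I_p = P_out/V_p = 99.986/120 = 0.833 A.

I_p ≈ 0.833 A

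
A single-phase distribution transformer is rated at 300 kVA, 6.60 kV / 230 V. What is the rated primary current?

I_p = S/V_p = 300000/6600 = 45.5 A.

I_p ≈ 45.5 A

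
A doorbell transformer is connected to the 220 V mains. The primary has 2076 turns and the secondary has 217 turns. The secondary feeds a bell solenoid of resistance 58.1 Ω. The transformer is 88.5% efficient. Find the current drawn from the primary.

V_s = 220 × 217/2076 = 22.996 V.
I_s = V_s/R = 22.996/58.1 = 0.39580 A.
P_out = V_s I_s = 22.996 × 0.39580 = 9.1019 W.
P_in = P_out/η = 9.1019/0.885 = 10.285 W.
I_p = P_in/V_p = 10.285/220 = 0.0467 A.

I_p ≈ 0.0467 A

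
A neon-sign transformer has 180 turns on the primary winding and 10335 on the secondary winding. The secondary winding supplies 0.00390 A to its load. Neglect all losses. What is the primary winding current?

For an ideal transformer I_p/I_s = N_s/N_p, so I_p = 0.00390 × 10335/180 = 0.224 A.

I_p ≈ 0.224 A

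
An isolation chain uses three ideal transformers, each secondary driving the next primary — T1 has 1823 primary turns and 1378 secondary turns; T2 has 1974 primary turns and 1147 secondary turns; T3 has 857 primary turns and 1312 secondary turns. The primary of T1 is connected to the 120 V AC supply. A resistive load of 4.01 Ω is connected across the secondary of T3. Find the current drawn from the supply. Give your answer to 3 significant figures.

After T1: V = 120.00 × 1378/1823 = 90.708 V.
After T2: V = 90.708 × 1147/1974 = 52.706 V.
After T3: V = 52.706 × 1312/857 = 80.689 V.
I_load = 80.689/4.01 = 20.122 A, so P_out = 80.689 × 20.122 = 1623.6 W.
All ideal ⇒ P_in = P_out, so I_supply = 1623.6/120 = 13.5 A.

I_supply ≈ 13.5 A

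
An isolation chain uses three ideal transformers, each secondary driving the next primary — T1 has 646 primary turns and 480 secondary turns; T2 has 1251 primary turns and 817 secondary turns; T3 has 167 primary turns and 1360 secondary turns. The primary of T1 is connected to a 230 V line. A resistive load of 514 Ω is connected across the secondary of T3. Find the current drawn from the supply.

I_supply ≈ 6.99 A

After T1: V = 230.00 × 480/646 = 170.90 V.
After T2: V = 170.90 × 817/1251 = 111.61 V.
After T3: V = 111.61 × 1360/167 = 908.92 V.
I_load = 908.92/514 = 1.7683 A, so P_out = 908.92 × 1.7683 = 1607.3 W.
All ideal ⇒ P_in = P_out, so I_supply = 1607.3/230 = 6.99 A.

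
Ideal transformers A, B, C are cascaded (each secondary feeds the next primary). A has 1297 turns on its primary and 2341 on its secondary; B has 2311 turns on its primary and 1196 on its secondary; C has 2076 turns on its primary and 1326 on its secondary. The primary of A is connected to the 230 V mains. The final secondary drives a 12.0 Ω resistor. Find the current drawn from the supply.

I_supply ≈ 6.82 A

Secondary of A: V = 230.00 × 2341/1297 = 415.13 V.
Secondary of B: V = 415.13 × 1196/2311 = 214.84 V.
Secondary of C: V = 214.84 × 1326/2076 = 137.23 V.
I_load = 137.23/12.0 = 11.436 A, so P_out = 137.23 × 11.436 = 1569.2 W.
All ideal ⇒ P_in = P_out, so I_supply = 1569.2/230 = 6.82 A.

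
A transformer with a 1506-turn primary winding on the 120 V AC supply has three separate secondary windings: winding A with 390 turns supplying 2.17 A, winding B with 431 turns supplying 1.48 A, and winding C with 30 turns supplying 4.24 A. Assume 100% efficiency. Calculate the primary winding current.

I_p ≈ 1.07 A

V_A = 120 × 390/1506 = 31.076 V; V_B = 120 × 431/1506 = 34.343 V; V_C = 120 × 30/1506 = 2.3904 V.
P_out = V_A I_A + V_B I_B + V_C I_C = 31.076×2.17 + 34.343×1.48 + 2.3904×4.24 = 67.434 + 50.827 + 10.135 = 128.40 W.
Ideal ⇒ P_in = P_out, so I_p = P_out/V_p = 128.40/120 = 1.07 A.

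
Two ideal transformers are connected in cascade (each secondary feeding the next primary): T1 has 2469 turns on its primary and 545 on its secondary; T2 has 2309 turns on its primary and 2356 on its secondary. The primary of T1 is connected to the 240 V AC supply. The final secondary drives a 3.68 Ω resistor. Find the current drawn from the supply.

Secondary of T1: V = 240.00 × 545/2469 = 52.977 V.
Secondary of T2: V = 52.977 × 2356/2309 = 54.055 V.
I_load = 54.055/3.68 = 14.689 A, so P_out = 54.055 × 14.689 = 794.01 W.
All ideal ⇒ P_in = P_out, so I_supply = 794.01/240 = 3.31 A.

I_supply ≈ 3.31 A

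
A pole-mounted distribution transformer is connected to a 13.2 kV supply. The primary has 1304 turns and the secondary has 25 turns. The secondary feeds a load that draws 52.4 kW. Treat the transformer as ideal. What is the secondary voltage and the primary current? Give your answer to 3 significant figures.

V_s = V_p × N_s/N_p = 13200 × 25/1304 = 253.07 V.
I_s = P/V_s = 52400/253.07 = 207.06 A.
I_p = I_s × N_s/N_p = 207.06 × 25/1304 = 3.97 A.

V_s ≈ 253 V, I_p ≈ 3.97 A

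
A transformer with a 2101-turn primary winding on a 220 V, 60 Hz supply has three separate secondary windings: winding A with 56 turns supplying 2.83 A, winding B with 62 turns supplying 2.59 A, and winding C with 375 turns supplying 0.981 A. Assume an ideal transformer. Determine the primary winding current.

I_p ≈ 0.327 A

V_A = 220 × 56/2101 = 5.8639 V; V_B = 220 × 62/2101 = 6.4921 V; V_C = 220 × 375/2101 = 39.267 V.
P_out = V_A I_A + V_B I_B + V_C I_C = 5.8639×2.83 + 6.4921×2.59 + 39.267×0.981 = 16.595 + 16.815 + 38.521 = 71.930 W.
Ideal ⇒ P_in = P_out, so I_p = P_out/V_p = 71.930/220 = 0.327 A.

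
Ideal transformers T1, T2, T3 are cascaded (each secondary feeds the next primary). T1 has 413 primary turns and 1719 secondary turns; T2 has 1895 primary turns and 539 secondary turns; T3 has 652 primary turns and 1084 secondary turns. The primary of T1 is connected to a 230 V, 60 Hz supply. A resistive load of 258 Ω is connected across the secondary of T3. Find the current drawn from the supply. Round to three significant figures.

I_supply ≈ 3.45 A

Secondary of T1: V = 230.00 × 1719/413 = 957.31 V.
Secondary of T2: V = 957.31 × 539/1895 = 272.29 V.
Secondary of T3: V = 272.29 × 1084/652 = 452.70 V.
I_load = 452.70/258 = 1.7547 A, so P_out = 452.70 × 1.7547 = 794.35 W.
All ideal ⇒ P_in = P_out, so I_supply = 794.35/230 = 3.45 A.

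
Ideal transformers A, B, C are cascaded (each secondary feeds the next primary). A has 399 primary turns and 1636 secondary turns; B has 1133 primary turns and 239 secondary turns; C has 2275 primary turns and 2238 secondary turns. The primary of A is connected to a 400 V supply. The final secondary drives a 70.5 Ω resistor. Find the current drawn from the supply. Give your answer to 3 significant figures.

I_supply ≈ 4.11 A

Secondary of A: V = 400.00 × 1636/399 = 1640.1 V.
Secondary of B: V = 1640.1 × 239/1133 = 345.97 V.
Secondary of C: V = 345.97 × 2238/2275 = 340.34 V.
I_load = 340.34/70.5 = 4.8276 A, so P_out = 340.34 × 4.8276 = 1643.0 W.
All ideal ⇒ P_in = P_out, so I_supply = 1643.0/400 = 4.11 A.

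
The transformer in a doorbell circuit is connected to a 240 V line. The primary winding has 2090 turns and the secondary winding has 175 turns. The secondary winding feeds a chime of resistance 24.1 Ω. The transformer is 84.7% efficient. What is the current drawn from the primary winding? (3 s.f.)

I_p ≈ 0.0824 A

V_s = 240 × 175/2090 = 20.096 V.
I_s = V_s/R = 20.096/24.1 = 0.83385 A.
P_out = V_s I_s = 20.096 × 0.83385 = 16.757 W.
P_in = P_out/η = 16.757/0.847 = 19.784 W.
I_p = P_in/V_p = 19.784/240 = 0.0824 A.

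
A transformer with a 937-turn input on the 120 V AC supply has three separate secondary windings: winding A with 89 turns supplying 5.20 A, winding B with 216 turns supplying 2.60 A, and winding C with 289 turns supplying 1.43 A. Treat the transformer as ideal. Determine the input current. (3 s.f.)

V_A = 120 × 89/937 = 11.398 V; V_B = 120 × 216/937 = 27.663 V; V_C = 120 × 289/937 = 37.012 V.
P_out = V_A I_A + V_B I_B + V_C I_C = 11.398×5.20 + 27.663×2.60 + 37.012×1.43 = 59.270 + 71.923 + 52.927 = 184.12 W.
Ideal ⇒ P_in = P_out, so I_in = P_out/V_in = 184.12/120 = 1.53 A.

I_in ≈ 1.53 A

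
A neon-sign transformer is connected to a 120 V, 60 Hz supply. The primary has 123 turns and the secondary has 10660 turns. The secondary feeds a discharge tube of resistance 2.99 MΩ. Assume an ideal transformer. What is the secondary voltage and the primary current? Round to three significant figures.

V_s ≈ 10400 V, I_p ≈ 0.301 A

V_s = V_p × N_s/N_p = 120 × 10660/123 = 10400 V.
I_s = V_s/R = 10400/(2.99×10^6) = 0.0034783 A.
I_p = I_s × N_s/N_p = 0.0034783 × 10660/123 = 0.301 A.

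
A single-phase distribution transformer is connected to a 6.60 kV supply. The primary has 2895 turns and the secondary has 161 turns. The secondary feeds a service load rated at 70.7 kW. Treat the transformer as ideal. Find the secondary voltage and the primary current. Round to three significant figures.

V_s = V_p × N_s/N_p = 6600 × 161/2895 = 367.05 V.
I_s = P/V_s = 70700/367.05 = 192.62 A.
I_p = I_s × N_s/N_p = 192.62 × 161/2895 = 10.7 A.

V_s ≈ 367 V, I_p ≈ 10.7 A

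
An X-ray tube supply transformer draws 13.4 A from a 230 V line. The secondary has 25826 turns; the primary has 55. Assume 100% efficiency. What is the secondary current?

I_s ≈ 0.0285 A

I_s/I_p = N_p/N_s, so I_s = 13.4 × 55/25826 = 0.0285 A.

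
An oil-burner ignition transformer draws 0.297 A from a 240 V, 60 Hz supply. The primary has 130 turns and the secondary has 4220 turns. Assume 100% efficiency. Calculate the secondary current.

I_s/I_p = N_p/N_s, so I_s = 0.297 × 130/4220 = 0.00915 A.

I_s ≈ 0.00915 A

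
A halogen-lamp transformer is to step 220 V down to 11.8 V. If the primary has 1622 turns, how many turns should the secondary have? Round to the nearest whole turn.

N_s = 87 turns

N_s/N_p = V_s/V_p, so N_s = 1622 × 11.8/220 = 87.0 ≈ 87 turns.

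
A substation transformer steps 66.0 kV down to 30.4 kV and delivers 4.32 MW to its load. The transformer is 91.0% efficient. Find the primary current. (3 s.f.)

P_in = P_out/η = 4.32×10^6/0.910 = 4.7473×10^6 W.
I_p = P_in/V_p = 4.7473×10^6/66000 = 71.9 A.

I_p ≈ 71.9 A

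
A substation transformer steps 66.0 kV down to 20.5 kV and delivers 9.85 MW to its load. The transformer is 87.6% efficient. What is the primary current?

I_p ≈ 170 A

P_in = P_out/η = 9.85×10^6/0.876 = 1.1244×10^7 W.
I_p = P_in/V_p = 1.1244×10^7/66000 = 170 A.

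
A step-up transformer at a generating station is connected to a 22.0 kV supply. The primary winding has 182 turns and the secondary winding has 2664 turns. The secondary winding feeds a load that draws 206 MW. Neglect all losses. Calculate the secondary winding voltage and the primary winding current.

V_s = V_p × N_s/N_p = 22000 × 2664/182 = 322020 V.
I_s = P/V_s = 2.06×10^8/322020 = 639.71 A.
I_p = I_s × N_s/N_p = 639.71 × 2664/182 = 9360 A.

V_s ≈ 322000 V, I_p ≈ 9360 A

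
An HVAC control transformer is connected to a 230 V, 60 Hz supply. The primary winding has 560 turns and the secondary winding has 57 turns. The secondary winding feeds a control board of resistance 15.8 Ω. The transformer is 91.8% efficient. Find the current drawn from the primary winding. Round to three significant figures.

V_s = 230 × 57/560 = 23.411 V.
I_s = V_s/R = 23.411/15.8 = 1.4817 A.
P_out = V_s I_s = 23.411 × 1.4817 = 34.687 W.
P_in = P_out/η = 34.687/0.918 = 37.786 W.
I_p = P_in/V_p = 37.786/230 = 0.164 A.

I_p ≈ 0.164 A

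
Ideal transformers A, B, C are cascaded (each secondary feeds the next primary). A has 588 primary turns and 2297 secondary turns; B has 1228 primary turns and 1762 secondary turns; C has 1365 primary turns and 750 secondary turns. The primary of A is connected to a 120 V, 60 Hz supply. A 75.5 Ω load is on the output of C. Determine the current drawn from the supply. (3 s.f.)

After A: V = 120.00 × 2297/588 = 468.78 V.
After B: V = 468.78 × 1762/1228 = 672.62 V.
After C: V = 672.62 × 750/1365 = 369.57 V.
I_load = 369.57/75.5 = 4.8950 A, so P_out = 369.57 × 4.8950 = 1809.1 W.
All ideal ⇒ P_in = P_out, so I_supply = 1809.1/120 = 15.1 A.

I_supply ≈ 15.1 A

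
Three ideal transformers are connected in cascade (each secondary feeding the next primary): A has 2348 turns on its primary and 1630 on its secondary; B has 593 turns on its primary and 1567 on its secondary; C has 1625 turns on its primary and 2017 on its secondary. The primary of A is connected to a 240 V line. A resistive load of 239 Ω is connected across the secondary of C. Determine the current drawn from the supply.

After A: V = 240.00 × 1630/2348 = 166.61 V.
After B: V = 166.61 × 1567/593 = 440.27 V.
After C: V = 440.27 × 2017/1625 = 546.47 V.
I_load = 546.47/239 = 2.2865 A, so P_out = 546.47 × 2.2865 = 1249.5 W.
All ideal ⇒ P_in = P_out, so I_supply = 1249.5/240 = 5.21 A.

I_supply ≈ 5.21 A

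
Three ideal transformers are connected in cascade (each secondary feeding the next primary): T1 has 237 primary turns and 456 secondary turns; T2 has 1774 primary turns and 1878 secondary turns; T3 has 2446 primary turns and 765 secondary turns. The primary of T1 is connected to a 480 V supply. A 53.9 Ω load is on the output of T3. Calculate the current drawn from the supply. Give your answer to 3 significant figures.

After T1: V = 480.00 × 456/237 = 923.54 V.
After T2: V = 923.54 × 1878/1774 = 977.69 V.
After T3: V = 977.69 × 765/2446 = 305.78 V.
I_load = 305.78/53.9 = 5.6730 A, so P_out = 305.78 × 5.6730 = 1734.7 W.
All ideal ⇒ P_in = P_out, so I_supply = 1734.7/480 = 3.61 A.

I_supply ≈ 3.61 A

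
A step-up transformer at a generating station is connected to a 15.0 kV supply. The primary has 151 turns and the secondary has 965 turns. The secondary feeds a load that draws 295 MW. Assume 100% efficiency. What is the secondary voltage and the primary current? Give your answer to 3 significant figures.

V_s ≈ 95900 V, I_p ≈ 19700 A

V_s = V_p × N_s/N_p = 15000 × 965/151 = 95861 V.
I_s = P/V_s = 2.95×10^8/95861 = 3077.4 A.
I_p = I_s × N_s/N_p = 3077.4 × 965/151 = 19700 A.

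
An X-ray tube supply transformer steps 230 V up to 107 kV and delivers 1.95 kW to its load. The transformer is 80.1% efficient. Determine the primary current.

P_in = P_out/η = 1950/0.801 = 2434.5 W.
I_p = P_in/V_p = 2434.5/230 = 10.6 A.

I_p ≈ 10.6 A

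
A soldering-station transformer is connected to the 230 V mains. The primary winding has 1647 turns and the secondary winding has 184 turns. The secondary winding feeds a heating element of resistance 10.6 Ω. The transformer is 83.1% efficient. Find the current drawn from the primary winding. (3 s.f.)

V_s = 230 × 184/1647 = 25.695 V.
I_s = V_s/R = 25.695/10.6 = 2.4241 A.
P_out = V_s I_s = 25.695 × 2.4241 = 62.287 W.
P_in = P_out/η = 62.287/0.831 = 74.954 W.
I_p = P_in/V_p = 74.954/230 = 0.326 A.

I_p ≈ 0.326 A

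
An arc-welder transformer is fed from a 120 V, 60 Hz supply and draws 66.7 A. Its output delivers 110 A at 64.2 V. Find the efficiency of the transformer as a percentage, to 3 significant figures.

η ≈ 88.2%

P_in = 120 × 66.7 = 8004.00 W.
P_out = 64.2 × 110 = 7062.00 W.
η = P_out/P_in = 7062.00/8004.00 = 0.882.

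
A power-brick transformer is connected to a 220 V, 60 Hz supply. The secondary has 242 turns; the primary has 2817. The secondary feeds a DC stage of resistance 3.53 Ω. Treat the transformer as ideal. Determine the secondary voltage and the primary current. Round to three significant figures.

V_s = V_p × N_s/N_p = 220 × 242/2817 = 18.900 V.
I_s = V_s/R = 18.900/3.53 = 5.3540 A.
I_p = I_s × N_s/N_p = 5.3540 × 242/2817 = 0.460 A.

V_s ≈ 18.9 V, I_p ≈ 0.460 A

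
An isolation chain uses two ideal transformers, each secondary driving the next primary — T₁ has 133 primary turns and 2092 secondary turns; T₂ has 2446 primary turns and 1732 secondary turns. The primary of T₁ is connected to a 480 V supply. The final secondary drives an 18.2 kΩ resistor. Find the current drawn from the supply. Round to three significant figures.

After T₁: V = 480.00 × 2092/133 = 7550.1 V.
After T₂: V = 7550.1 × 1732/2446 = 5346.2 V.
I_load = 5346.2/18200 = 0.29375 A, so P_out = 5346.2 × 0.29375 = 1570.4 W.
All ideal ⇒ P_in = P_out, so I_supply = 1570.4/480 = 3.27 A.

I_supply ≈ 3.27 A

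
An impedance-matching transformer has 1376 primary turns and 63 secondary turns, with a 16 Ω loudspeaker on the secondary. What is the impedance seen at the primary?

Z_p = (N_p/N_s)² × Z_s = (1376/63)² × 16 = 7630 Ω.

Z_p ≈ 7630 Ω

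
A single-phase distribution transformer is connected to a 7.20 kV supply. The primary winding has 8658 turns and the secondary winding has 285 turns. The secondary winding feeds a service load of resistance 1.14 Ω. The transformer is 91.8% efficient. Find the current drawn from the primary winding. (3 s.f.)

I_p ≈ 7.45 A

V_s = 7200 × 285/8658 = 237.01 V.
I_s = V_s/R = 237.01/1.14 = 207.90 A.
P_out = V_s I_s = 237.01 × 207.90 = 49274 W.
P_in = P_out/η = 49274/0.918 = 53675 W.
I_p = P_in/V_p = 53675/7200 = 7.45 A.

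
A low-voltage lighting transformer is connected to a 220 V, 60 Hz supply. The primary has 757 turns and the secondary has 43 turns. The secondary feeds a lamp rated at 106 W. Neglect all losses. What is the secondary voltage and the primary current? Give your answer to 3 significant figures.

V_s = V_p × N_s/N_p = 220 × 43/757 = 12.497 V.
I_s = P/V_s = 106/12.497 = 8.4822 A.
I_p = I_s × N_s/N_p = 8.4822 × 43/757 = 0.482 A.

V_s ≈ 12.5 V, I_p ≈ 0.482 A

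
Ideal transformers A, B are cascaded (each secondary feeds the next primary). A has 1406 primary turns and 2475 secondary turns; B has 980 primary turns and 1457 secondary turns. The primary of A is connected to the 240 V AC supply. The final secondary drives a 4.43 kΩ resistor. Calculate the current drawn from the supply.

I_supply ≈ 0.371 A

After A: V = 240.00 × 2475/1406 = 422.48 V.
After B: V = 422.48 × 1457/980 = 628.11 V.
I_load = 628.11/4430 = 0.14179 A, so P_out = 628.11 × 0.14179 = 89.056 W.
All ideal ⇒ P_in = P_out, so I_supply = 89.056/240 = 0.371 A.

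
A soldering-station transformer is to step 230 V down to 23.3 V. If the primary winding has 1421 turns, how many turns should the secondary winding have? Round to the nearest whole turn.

N_s/N_p = V_s/V_p, so N_s = 1421 × 23.3/230 = 144.0 ≈ 144 turns.

N_s = 144 turns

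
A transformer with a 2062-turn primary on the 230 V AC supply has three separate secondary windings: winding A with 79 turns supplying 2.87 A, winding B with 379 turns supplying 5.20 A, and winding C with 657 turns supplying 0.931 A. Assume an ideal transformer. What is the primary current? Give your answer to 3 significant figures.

I_p ≈ 1.36 A

V_A = 230 × 79/2062 = 8.8118 V; V_B = 230 × 379/2062 = 42.274 V; V_C = 230 × 657/2062 = 73.283 V.
P_out = V_A I_A + V_B I_B + V_C I_C = 8.8118×2.87 + 42.274×5.20 + 73.283×0.931 = 25.290 + 219.83 + 68.227 = 313.34 W.
Ideal ⇒ P_in = P_out, so I_p = P_out/V_p = 313.34/230 = 1.36 A.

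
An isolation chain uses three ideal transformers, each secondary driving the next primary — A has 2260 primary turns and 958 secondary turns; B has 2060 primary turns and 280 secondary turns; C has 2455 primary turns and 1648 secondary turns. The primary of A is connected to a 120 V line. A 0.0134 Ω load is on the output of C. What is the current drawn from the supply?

I_supply ≈ 13.4 A

After A: V = 120.00 × 958/2260 = 50.867 V.
After B: V = 50.867 × 280/2060 = 6.9140 V.
After C: V = 6.9140 × 1648/2455 = 4.6412 V.
I_load = 4.6412/0.0134 = 346.36 A, so P_out = 4.6412 × 346.36 = 1607.6 W.
All ideal ⇒ P_in = P_out, so I_supply = 1607.6/120 = 13.4 A.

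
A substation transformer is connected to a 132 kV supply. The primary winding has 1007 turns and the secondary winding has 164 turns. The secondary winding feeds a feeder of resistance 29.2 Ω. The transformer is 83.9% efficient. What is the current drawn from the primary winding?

I_p ≈ 143 A

V_s = 132000 × 164/1007 = 21498 V.
I_s = V_s/R = 21498/29.2 = 736.22 A.
P_out = V_s I_s = 21498 × 736.22 = 1.5827×10^7 W.
P_in = P_out/η = 1.5827×10^7/0.839 = 1.8864×10^7 W.
I_p = P_in/V_p = 1.8864×10^7/132000 = 143 A.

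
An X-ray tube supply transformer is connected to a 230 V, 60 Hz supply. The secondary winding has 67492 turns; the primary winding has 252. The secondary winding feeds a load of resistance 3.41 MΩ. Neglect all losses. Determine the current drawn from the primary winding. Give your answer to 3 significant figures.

I_p ≈ 4.84 A

V_s = V_p × N_s/N_p = 230 × 67492/252 = 61600 V.
I_s = V_s/R = 61600/(3.41×10^6) = 0.018064 A.
For an ideal transformer I_p N_p = I_s N_s, so I_p = 0.018064 × 67492/252 = 4.84 A.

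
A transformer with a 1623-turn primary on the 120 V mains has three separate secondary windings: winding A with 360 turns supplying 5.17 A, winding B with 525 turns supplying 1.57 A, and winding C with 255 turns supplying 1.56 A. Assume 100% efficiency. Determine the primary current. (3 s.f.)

I_p ≈ 1.90 A

V_A = 120 × 360/1623 = 26.617 V; V_B = 120 × 525/1623 = 38.817 V; V_C = 120 × 255/1623 = 18.854 V.
P_out = V_A I_A + V_B I_B + V_C I_C = 26.617×5.17 + 38.817×1.57 + 18.854×1.56 = 137.61 + 60.943 + 29.412 = 227.97 W.
Ideal ⇒ P_in = P_out, so I_p = P_out/V_p = 227.97/120 = 1.90 A.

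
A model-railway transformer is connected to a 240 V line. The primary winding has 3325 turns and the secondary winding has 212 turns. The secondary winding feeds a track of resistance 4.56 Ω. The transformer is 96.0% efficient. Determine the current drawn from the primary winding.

I_p ≈ 0.223 A

V_s = 240 × 212/3325 = 15.302 V.
I_s = V_s/R = 15.302/4.56 = 3.3558 A.
P_out = V_s I_s = 15.302 × 3.3558 = 51.351 W.
P_in = P_out/η = 51.351/0.960 = 53.490 W.
I_p = P_in/V_p = 53.490/240 = 0.223 A.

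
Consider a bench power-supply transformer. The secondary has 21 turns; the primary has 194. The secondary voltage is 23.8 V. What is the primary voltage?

V_p/V_s = N_p/N_s, so V_p = 23.8 × 194/21 = 220 V.

V_p ≈ 220 V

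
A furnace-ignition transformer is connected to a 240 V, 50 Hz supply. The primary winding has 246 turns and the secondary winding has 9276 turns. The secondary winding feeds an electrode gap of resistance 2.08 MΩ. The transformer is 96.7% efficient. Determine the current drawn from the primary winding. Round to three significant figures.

V_s = 240 × 9276/246 = 9049.8 V.
I_s = V_s/R = 9049.8/(2.08×10^6) = 0.0043508 A.
P_out = V_s I_s = 9049.8 × 0.0043508 = 39.374 W.
P_in = P_out/η = 39.374/0.967 = 40.718 W.
I_p = P_in/V_p = 40.718/240 = 0.170 A.

I_p ≈ 0.170 A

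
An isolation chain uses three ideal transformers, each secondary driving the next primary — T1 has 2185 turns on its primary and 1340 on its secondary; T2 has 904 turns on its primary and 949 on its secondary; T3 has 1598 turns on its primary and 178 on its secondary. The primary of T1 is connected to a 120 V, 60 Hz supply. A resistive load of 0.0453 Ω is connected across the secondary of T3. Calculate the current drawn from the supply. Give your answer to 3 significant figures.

I_supply ≈ 13.6 A

Secondary of T1: V = 120.00 × 1340/2185 = 73.593 V.
Secondary of T2: V = 73.593 × 949/904 = 77.256 V.
Secondary of T3: V = 77.256 × 178/1598 = 8.6055 V.
I_load = 8.6055/0.0453 = 189.97 A, so P_out = 8.6055 × 189.97 = 1634.8 W.
All ideal ⇒ P_in = P_out, so I_supply = 1634.8/120 = 13.6 A.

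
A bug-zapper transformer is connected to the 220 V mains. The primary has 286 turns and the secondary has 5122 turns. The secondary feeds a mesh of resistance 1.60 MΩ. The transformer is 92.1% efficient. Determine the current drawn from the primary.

V_s = 220 × 5122/286 = 3940.0 V.
I_s = V_s/R = 3940.0/(1.60×10^6) = 0.0024625 A.
P_out = V_s I_s = 3940.0 × 0.0024625 = 9.7022 W.
P_in = P_out/η = 9.7022/0.921 = 10.534 W.
I_p = P_in/V_p = 10.534/220 = 0.0479 A.

I_p ≈ 0.0479 A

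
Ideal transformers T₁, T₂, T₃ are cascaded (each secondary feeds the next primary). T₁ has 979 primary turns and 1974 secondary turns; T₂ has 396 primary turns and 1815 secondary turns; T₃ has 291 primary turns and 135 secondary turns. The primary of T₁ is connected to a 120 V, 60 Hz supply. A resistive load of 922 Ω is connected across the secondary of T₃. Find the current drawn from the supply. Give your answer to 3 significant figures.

I_supply ≈ 2.39 A

Secondary of T₁: V = 120.00 × 1974/979 = 241.96 V.
Secondary of T₂: V = 241.96 × 1815/396 = 1109.0 V.
Secondary of T₃: V = 1109.0 × 135/291 = 514.48 V.
I_load = 514.48/922 = 0.55800 A, so P_out = 514.48 × 0.55800 = 287.08 W.
All ideal ⇒ P_in = P_out, so I_supply = 287.08/120 = 2.39 A.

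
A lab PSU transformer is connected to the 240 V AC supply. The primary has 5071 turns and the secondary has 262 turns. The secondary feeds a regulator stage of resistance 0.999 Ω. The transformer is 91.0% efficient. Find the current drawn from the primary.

I_p ≈ 0.705 A

V_s = 240 × 262/5071 = 12.400 V.
I_s = V_s/R = 12.400/0.999 = 12.412 A.
P_out = V_s I_s = 12.400 × 12.412 = 153.91 W.
P_in = P_out/η = 153.91/0.910 = 169.13 W.
I_p = P_in/V_p = 169.13/240 = 0.705 A.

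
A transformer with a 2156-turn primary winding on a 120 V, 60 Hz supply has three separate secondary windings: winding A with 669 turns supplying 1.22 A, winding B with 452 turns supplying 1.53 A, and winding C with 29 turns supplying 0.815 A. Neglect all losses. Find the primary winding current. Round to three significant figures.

V_A = 120 × 669/2156 = 37.236 V; V_B = 120 × 452/2156 = 25.158 V; V_C = 120 × 29/2156 = 1.6141 V.
P_out = V_A I_A + V_B I_B + V_C I_C = 37.236×1.22 + 25.158×1.53 + 1.6141×0.815 = 45.427 + 38.491 + 1.3155 = 85.234 W.
Ideal ⇒ P_in = P_out, so I_p = P_out/V_p = 85.234/120 = 0.710 A.

I_p ≈ 0.710 A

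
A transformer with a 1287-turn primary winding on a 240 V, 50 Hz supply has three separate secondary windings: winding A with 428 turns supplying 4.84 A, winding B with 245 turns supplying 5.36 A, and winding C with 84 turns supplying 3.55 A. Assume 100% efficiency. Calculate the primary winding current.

I_p ≈ 2.86 A

V_A = 240 × 428/1287 = 79.814 V; V_B = 240 × 245/1287 = 45.688 V; V_C = 240 × 84/1287 = 15.664 V.
P_out = V_A I_A + V_B I_B + V_C I_C = 79.814×4.84 + 45.688×5.36 + 15.664×3.55 = 386.30 + 244.89 + 55.608 = 686.79 W.
Ideal ⇒ P_in = P_out, so I_p = P_out/V_p = 686.79/240 = 2.86 A.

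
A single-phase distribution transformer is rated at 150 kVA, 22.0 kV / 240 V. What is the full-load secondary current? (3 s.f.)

I_s = S/V_s = 150000/240 = 625 A.

I_s ≈ 625 A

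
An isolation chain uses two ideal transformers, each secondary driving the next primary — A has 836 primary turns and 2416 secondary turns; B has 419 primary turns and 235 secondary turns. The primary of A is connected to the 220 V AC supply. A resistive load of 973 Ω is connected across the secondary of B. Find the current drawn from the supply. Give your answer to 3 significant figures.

Secondary of A: V = 220.00 × 2416/836 = 635.79 V.
Secondary of B: V = 635.79 × 235/419 = 356.59 V.
I_load = 356.59/973 = 0.36648 A, so P_out = 356.59 × 0.36648 = 130.68 W.
All ideal ⇒ P_in = P_out, so I_supply = 130.68/220 = 0.594 A.

I_supply ≈ 0.594 A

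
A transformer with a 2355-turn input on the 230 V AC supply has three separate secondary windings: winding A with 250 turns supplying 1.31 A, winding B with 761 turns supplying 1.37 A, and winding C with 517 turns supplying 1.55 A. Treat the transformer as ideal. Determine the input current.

V_A = 230 × 250/2355 = 24.416 V; V_B = 230 × 761/2355 = 74.323 V; V_C = 230 × 517/2355 = 50.493 V.
P_out = V_A I_A + V_B I_B + V_C I_C = 24.416×1.31 + 74.323×1.37 + 50.493×1.55 = 31.985 + 101.82 + 78.263 = 212.07 W.
Ideal ⇒ P_in = P_out, so I_in = P_out/V_in = 212.07/230 = 0.922 A.

I_in ≈ 0.922 A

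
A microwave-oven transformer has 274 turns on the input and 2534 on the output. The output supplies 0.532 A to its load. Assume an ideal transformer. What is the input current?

I_in ≈ 4.92 A

For an ideal transformer I_in/I_out = N_out/N_in, so I_in = 0.532 × 2534/274 = 4.92 A.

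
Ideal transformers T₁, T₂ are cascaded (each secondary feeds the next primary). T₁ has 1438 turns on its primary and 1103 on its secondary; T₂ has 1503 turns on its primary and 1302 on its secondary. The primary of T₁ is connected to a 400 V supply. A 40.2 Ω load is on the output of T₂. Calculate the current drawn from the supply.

I_supply ≈ 4.39 A

After T₁: V = 400.00 × 1103/1438 = 306.82 V.
After T₂: V = 306.82 × 1302/1503 = 265.78 V.
I_load = 265.78/40.2 = 6.6115 A, so P_out = 265.78 × 6.6115 = 1757.2 W.
All ideal ⇒ P_in = P_out, so I_supply = 1757.2/400 = 4.39 A.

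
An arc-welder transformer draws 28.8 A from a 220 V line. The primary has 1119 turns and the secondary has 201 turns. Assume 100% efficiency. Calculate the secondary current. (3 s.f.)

I_s ≈ 160 A

I_s/I_p = N_p/N_s, so I_s = 28.8 × 1119/201 = 160 A.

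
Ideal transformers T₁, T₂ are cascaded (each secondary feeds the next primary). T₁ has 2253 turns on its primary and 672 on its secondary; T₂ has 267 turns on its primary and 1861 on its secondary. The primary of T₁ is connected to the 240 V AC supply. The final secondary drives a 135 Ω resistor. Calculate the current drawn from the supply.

After T₁: V = 240.00 × 672/2253 = 71.585 V.
After T₂: V = 71.585 × 1861/267 = 498.95 V.
I_load = 498.95/135 = 3.6959 A, so P_out = 498.95 × 3.6959 = 1844.1 W.
All ideal ⇒ P_in = P_out, so I_supply = 1844.1/240 = 7.68 A.

I_supply ≈ 7.68 A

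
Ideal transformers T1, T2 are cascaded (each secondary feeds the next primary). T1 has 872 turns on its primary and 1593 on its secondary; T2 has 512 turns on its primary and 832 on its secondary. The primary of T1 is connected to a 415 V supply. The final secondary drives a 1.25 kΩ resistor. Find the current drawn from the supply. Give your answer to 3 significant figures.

I_supply ≈ 2.93 A

Secondary of T1: V = 415.00 × 1593/872 = 758.14 V.
Secondary of T2: V = 758.14 × 832/512 = 1232.0 V.
I_load = 1232.0/1250 = 0.98558 A, so P_out = 1232.0 × 0.98558 = 1214.2 W.
All ideal ⇒ P_in = P_out, so I_supply = 1214.2/415 = 2.93 A.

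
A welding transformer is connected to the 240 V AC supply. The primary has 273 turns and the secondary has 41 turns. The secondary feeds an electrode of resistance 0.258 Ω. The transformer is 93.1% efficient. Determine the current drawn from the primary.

I_p ≈ 22.5 A

V_s = 240 × 41/273 = 36.044 V.
I_s = V_s/R = 36.044/0.258 = 139.71 A.
P_out = V_s I_s = 36.044 × 139.71 = 5035.5 W.
P_in = P_out/η = 5035.5/0.931 = 5408.7 W.
I_p = P_in/V_p = 5408.7/240 = 22.5 A.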